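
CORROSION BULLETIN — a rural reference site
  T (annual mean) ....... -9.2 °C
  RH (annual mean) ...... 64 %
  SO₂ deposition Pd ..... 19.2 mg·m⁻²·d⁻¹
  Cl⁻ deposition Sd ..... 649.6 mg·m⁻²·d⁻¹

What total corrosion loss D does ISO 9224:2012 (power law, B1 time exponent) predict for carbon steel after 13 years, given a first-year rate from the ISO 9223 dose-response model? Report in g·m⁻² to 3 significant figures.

carbon steel: temperature factor f = +0.150·(-19.2) = -2.8800
  SO₂ term: 1.77·19.2^0.52·exp(0.02·64-2.8800) = 1.661
  Cl⁻ term: 0.102·649.6^0.62·exp(0.033·64+0.04·-9.2) = 32.35
  r_corr = 1.661 + 32.35 = 34.01 μm/a
Long-term exponent b (ISO 9224 Table 2, B1) = 0.523
  D(13) = 34.01 × 13^0.523 = 34.01 × 3.825 = 130.1 μm
  Mass loss = 130.1 μm × 7.85 g/cm³ = 1021 g·m⁻²

D(13) = 1.02e+03 g·m⁻²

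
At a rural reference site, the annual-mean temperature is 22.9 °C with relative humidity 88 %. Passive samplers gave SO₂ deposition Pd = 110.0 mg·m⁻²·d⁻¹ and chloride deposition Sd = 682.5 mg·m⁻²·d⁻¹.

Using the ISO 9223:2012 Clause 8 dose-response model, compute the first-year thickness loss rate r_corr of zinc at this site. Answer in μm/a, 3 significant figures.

zinc: f(T) = -0.071·(T−10) [T>10 °C] = -0.9159
  Pd branch = 0.0129·Pd^0.44·e^(0.046·RH+f) = 2.339 μm/a
  Sd branch = 0.0175·Sd^0.57·e^(0.008·RH+0.085·T) = 10.22 μm/a
  r_corr = 2.339 + 10.22 = 12.56 μm/a

r_corr = 12.6 μm/a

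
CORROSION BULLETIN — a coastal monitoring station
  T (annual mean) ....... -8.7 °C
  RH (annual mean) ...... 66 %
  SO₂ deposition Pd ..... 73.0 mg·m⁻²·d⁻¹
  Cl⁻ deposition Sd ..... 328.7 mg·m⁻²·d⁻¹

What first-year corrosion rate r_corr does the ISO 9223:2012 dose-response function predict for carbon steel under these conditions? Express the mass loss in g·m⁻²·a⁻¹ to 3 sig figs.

carbon steel: f(T) = +0.150·(T−10) [T≤10 °C] = -2.8050
  SO₂ term: 1.77·73.0^0.52·exp(0.02·66-2.8050) = 3.732
  Sd branch = 0.102·Sd^0.62·e^(0.033·RH+0.04·T) = 23.11 μm/a
  sum: 3.732 + 23.11 → r_corr = 26.84 μm/a
Convert to mass loss: 26.84 μm/a × 7.85 g/cm³ = 210.7 g·m⁻²·a⁻¹

r_corr = 211 g·m⁻²·a⁻¹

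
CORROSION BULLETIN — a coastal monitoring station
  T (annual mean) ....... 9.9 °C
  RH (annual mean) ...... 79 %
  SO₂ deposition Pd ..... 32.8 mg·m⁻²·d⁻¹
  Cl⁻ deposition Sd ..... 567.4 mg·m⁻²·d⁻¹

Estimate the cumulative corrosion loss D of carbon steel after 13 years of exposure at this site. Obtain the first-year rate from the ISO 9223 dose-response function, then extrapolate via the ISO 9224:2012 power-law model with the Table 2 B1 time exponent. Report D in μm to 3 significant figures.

carbon steel: T≤10 °C ⇒ hinge +0.150·(9.9−10) = -0.0150
  sulphur-dioxide contribution → 51.99 μm/a
  chloride contribution → 104.8 μm/a
  ⇒ r_corr(carbon steel) = 156.7 μm/a
Long-term exponent b (ISO 9224 Table 2, B1) = 0.523
  D(13) = 156.7 × 13^0.523 = 156.7 × 3.825 = 599.5 μm

D(13) = 600 μm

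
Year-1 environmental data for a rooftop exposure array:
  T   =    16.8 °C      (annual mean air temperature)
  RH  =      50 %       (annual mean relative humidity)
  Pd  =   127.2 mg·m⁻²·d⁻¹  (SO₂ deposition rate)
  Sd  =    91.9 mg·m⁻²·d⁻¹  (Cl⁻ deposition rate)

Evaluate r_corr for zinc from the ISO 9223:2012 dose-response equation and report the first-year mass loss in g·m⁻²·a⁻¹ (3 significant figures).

zinc: T>10 °C ⇒ hinge -0.071·(16.8−10) = -0.4828
  Pd branch = 0.0129·Pd^0.44·e^(0.046·RH+f) = 0.6695 μm/a
  Cl⁻ term: 0.0175·91.9^0.57·exp(0.008·50+0.085·16.8) = 1.432
  r_corr = 0.6695 + 1.432 = 2.102 μm/a
Convert to mass loss: 2.102 μm/a × 7.14 g/cm³ = 15.01 g·m⁻²·a⁻¹

r_corr = 15.0 g·m⁻²·a⁻¹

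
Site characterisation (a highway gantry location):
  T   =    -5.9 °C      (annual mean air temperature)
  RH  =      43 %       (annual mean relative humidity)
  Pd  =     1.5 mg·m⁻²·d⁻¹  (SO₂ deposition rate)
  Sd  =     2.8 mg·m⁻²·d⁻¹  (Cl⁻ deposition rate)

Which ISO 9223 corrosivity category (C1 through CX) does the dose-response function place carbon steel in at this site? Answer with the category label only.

C1

carbon steel: temperature factor f = +0.150·(-15.9) = -2.3850
  Pd branch = 1.77·Pd^0.52·e^(0.02·RH+f) = 0.4756 μm/a
  Cl⁻ term: 0.102·2.8^0.62·exp(0.033·43+0.04·-5.9) = 0.6304
  sum: 0.4756 + 0.6304 → r_corr = 1.106 μm/a
ISO 9223 Table 2 (carbon steel): 0 < 1.11 ≤ 1.3 μm/a ⇒ C1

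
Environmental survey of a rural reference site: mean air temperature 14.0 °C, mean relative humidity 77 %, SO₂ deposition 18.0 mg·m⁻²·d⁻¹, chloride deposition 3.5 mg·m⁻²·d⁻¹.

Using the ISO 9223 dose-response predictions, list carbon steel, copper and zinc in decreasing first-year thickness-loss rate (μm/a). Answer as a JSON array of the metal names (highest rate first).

["carbon steel", "zinc", "copper"]

carbon steel: f(T) = -0.054·(T−10) [T>10 °C] = -0.2160
  sulphur-dioxide contribution → 29.9 μm/a
  chloride contribution → 4.928 μm/a
  total first-year rate 34.83 μm/a
copper: temperature factor f = -0.080·(4.0) = -0.3200
  sulphur-dioxide contribution → 0.7668 μm/a
  chloride contribution → 0.4565 μm/a
  total first-year rate 1.223 μm/a
zinc: temperature factor f = -0.071·(4.0) = -0.2840
  sulphur-dioxide contribution → 1.196 μm/a
  chloride contribution → 0.2175 μm/a
  ⇒ r_corr(zinc) = 1.414 μm/a
Ordering by μm/a: carbon steel (34.8) > zinc (1.41) > copper (1.22)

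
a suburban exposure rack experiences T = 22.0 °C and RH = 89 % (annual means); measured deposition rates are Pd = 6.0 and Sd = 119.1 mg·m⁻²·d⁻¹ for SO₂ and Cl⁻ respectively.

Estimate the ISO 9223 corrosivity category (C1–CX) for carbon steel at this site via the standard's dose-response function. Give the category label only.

carbon steel: f(T) = -0.054·(T−10) [T>10 °C] = -0.6480
  Pd branch = 1.77·Pd^0.52·e^(0.02·RH+f) = 13.94 μm/a
  Cl⁻ term: 0.102·119.1^0.62·exp(0.033·89+0.04·22.0) = 89.82
  r_corr = 13.94 + 89.82 = 103.8 μm/a
Category bounds: 80…200 μm/a bracket r_corr ⇒ C5

C5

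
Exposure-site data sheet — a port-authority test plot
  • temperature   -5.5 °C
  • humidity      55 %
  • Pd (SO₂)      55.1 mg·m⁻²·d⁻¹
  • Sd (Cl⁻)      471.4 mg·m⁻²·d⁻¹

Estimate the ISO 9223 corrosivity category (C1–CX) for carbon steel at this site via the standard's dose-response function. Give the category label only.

C3

carbon steel: temperature factor f = +0.150·(-15.5) = -2.3250
  SO₂ term: 1.77·55.1^0.52·exp(0.02·55-2.3250) = 4.182
  Sd branch = 0.102·Sd^0.62·e^(0.033·RH+0.04·T) = 22.85 μm/a
  sum: 4.182 + 22.85 → r_corr = 27.03 μm/a
Category bounds: 25…50 μm/a bracket r_corr ⇒ C3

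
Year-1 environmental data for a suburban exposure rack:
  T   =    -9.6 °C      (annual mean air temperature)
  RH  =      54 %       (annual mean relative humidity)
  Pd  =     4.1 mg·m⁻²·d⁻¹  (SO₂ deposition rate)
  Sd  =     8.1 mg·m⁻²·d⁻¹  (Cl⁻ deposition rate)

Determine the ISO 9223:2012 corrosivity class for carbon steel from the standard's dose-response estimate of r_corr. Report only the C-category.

carbon steel: T≤10 °C ⇒ hinge +0.150·(-9.6−10) = -2.9400
  SO₂ term: 1.77·4.1^0.52·exp(0.02·54-2.9400) = 0.5739
  Sd branch = 0.102·Sd^0.62·e^(0.033·RH+0.04·T) = 1.51 μm/a
  sum: 0.5739 + 1.51 → r_corr = 2.084 μm/a
Category bounds: 1.3…25 μm/a bracket r_corr ⇒ C2

C2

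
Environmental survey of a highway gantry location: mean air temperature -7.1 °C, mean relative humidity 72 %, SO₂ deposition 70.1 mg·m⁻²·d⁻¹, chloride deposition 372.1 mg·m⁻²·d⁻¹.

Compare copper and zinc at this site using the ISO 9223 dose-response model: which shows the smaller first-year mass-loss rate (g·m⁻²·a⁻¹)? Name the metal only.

copper

copper: temperature factor f = +0.126·(-17.1) = -2.1546
  SO₂ term: 0.0053·70.1^0.26·exp(0.059·72-2.1546) = 0.1298
  Cl⁻ term: 0.01025·372.1^0.27·exp(0.036·72+0.049·-7.1) = 0.478
  sum: 0.1298 + 0.478 → r_corr = 0.6078 μm/a
  mass loss = 0.6078 μm/a × 8.96 g/cm³ = 5.446 g·m⁻²·a⁻¹
zinc: f(T) = +0.038·(T−10) [T≤10 °C] = -0.6498
  SO₂ term: 0.0129·70.1^0.44·exp(0.046·72-0.6498) = 1.199
  Cl⁻ term: 0.0175·372.1^0.57·exp(0.008·72+0.085·-7.1) = 0.497
  r_corr = 1.199 + 0.497 = 1.696 μm/a
  mass loss = 1.696 μm/a × 7.14 g/cm³ = 12.11 g·m⁻²·a⁻¹
Ordering by g·m⁻²·a⁻¹: zinc (12.1) > copper (5.45)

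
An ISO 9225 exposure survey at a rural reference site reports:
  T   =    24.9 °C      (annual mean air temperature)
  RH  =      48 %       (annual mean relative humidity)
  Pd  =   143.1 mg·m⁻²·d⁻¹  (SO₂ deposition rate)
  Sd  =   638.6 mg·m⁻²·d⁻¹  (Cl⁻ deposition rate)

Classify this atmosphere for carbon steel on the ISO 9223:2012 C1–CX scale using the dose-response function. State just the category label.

carbon steel: temperature factor f = -0.054·(14.9) = -0.8046
  sulphur-dioxide contribution → 27.31 μm/a
  chloride contribution → 73.85 μm/a
  total first-year rate 101.2 μm/a
Category bounds: 80…200 μm/a bracket r_corr ⇒ C5

C5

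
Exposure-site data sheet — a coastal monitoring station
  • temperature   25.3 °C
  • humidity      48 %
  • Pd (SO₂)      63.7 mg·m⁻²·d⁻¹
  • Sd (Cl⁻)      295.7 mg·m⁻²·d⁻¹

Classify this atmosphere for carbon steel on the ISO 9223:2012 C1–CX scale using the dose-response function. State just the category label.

C4

carbon steel: T>10 °C ⇒ hinge -0.054·(25.3−10) = -0.8262
  sulphur-dioxide contribution → 17.55 μm/a
  chloride contribution → 46.55 μm/a
  ⇒ r_corr(carbon steel) = 64.1 μm/a
64.1 μm/a falls in (50, 80] for carbon steel → category C4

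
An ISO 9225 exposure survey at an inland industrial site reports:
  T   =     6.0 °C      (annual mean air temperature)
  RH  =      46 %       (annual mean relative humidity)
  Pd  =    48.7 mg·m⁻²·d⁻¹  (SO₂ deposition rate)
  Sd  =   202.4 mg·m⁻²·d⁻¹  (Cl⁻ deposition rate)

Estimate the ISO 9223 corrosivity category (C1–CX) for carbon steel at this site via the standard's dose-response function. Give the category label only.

carbon steel: temperature factor f = +0.150·(-4.0) = -0.6000
  sulphur-dioxide contribution → 18.38 μm/a
  chloride contribution → 15.92 μm/a
  total first-year rate 34.3 μm/a
34.3 μm/a falls in (25, 50] for carbon steel → category C3

C3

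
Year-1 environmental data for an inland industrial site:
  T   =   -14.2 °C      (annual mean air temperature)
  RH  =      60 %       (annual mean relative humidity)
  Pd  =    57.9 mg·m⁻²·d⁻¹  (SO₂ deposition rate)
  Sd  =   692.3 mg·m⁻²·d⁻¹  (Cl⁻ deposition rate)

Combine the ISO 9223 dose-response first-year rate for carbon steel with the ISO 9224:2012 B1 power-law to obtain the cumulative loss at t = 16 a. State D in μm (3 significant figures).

D(16) = 108 μm

carbon steel: temperature factor f = +0.150·(-24.2) = -3.6300
  sulphur-dioxide contribution → 1.286 μm/a
  chloride contribution → 24.14 μm/a
  total first-year rate 25.43 μm/a
Power-law: D(16) = r_corr · 16^0.523
  D(16) = 25.43 × 16^0.523 = 25.43 × 4.263 = 108.4 μm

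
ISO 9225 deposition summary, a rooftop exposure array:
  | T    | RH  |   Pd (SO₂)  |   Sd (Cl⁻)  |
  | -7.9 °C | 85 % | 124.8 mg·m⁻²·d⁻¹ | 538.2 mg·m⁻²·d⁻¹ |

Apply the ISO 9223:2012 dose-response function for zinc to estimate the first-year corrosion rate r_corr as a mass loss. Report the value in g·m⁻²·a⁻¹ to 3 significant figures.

zinc: temperature factor f = +0.038·(-17.9) = -0.6802
  Pd branch = 0.0129·Pd^0.44·e^(0.046·RH+f) = 2.727 μm/a
  Sd branch = 0.0175·Sd^0.57·e^(0.008·RH+0.085·T) = 0.6359 μm/a
  sum: 2.727 + 0.6359 → r_corr = 3.362 μm/a
Convert to mass loss: 3.362 μm/a × 7.14 g/cm³ = 24.01 g·m⁻²·a⁻¹

r_corr = 24.0 g·m⁻²·a⁻¹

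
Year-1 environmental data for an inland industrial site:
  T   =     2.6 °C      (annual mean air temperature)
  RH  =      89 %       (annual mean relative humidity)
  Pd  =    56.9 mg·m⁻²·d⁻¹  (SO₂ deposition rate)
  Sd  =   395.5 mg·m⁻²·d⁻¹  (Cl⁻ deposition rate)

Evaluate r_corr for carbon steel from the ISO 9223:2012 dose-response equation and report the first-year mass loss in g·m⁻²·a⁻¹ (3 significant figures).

r_corr = 905 g·m⁻²·a⁻¹

carbon steel: f(T) = +0.150·(T−10) [T≤10 °C] = -1.1100
  SO₂ term: 1.77·56.9^0.52·exp(0.02·89-1.1100) = 28.29
  Sd branch = 0.102·Sd^0.62·e^(0.033·RH+0.04·T) = 87 μm/a
  r_corr = 28.29 + 87 = 115.3 μm/a
Convert to mass loss: 115.3 μm/a × 7.85 g/cm³ = 905 g·m⁻²·a⁻¹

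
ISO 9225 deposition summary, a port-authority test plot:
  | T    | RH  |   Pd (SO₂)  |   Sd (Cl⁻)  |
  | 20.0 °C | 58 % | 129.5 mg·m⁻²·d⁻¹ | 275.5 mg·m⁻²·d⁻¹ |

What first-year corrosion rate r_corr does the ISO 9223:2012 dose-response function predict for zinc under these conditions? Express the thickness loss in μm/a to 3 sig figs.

zinc: temperature factor f = -0.071·(10.0) = -0.7100
  SO₂ term: 0.0129·129.5^0.44·exp(0.046·58-0.7100) = 0.7768
  Sd branch = 0.0175·Sd^0.57·e^(0.008·RH+0.085·T) = 3.747 μm/a
  sum: 0.7768 + 3.747 → r_corr = 4.524 μm/a

r_corr = 4.52 μm/a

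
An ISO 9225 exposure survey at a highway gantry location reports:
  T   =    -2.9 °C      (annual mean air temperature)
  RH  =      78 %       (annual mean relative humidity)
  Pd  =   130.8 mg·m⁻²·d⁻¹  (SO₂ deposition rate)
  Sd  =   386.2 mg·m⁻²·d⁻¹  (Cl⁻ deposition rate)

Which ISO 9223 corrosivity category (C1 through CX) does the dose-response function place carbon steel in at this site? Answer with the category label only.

carbon steel: T≤10 °C ⇒ hinge +0.150·(-2.9−10) = -1.9350
  SO₂ term: 1.77·130.8^0.52·exp(0.02·78-1.9350) = 15.34
  Sd branch = 0.102·Sd^0.62·e^(0.033·RH+0.04·T) = 47.85 μm/a
  r_corr = 15.34 + 47.85 = 63.19 μm/a
63.2 μm/a falls in (50, 80] for carbon steel → category C4

C4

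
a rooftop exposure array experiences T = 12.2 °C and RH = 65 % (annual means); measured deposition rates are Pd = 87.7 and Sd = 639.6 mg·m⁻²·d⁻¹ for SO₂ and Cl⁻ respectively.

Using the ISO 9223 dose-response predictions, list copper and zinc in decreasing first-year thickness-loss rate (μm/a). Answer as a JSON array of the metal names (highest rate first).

["zinc", "copper"]

copper: T>10 °C ⇒ hinge -0.080·(12.2−10) = -0.1760
  sulphur-dioxide contribution → 0.6585 μm/a
  chloride contribution → 1.107 μm/a
  total first-year rate 1.766 μm/a
zinc: temperature factor f = -0.071·(2.2) = -0.1562
  sulphur-dioxide contribution → 1.571 μm/a
  chloride contribution → 3.301 μm/a
  ⇒ r_corr(zinc) = 4.872 μm/a
Ordering by μm/a: zinc (4.87) > copper (1.77)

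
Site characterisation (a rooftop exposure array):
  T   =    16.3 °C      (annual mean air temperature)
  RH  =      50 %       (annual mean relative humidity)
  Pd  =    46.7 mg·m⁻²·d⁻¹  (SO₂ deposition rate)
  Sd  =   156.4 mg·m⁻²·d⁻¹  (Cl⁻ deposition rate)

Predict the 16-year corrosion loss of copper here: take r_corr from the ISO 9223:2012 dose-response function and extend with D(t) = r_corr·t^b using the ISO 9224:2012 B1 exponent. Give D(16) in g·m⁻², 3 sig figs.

copper: T>10 °C ⇒ hinge -0.080·(16.3−10) = -0.5040
  sulphur-dioxide contribution → 0.1662 μm/a
  chloride contribution → 0.5392 μm/a
  ⇒ r_corr(copper) = 0.7054 μm/a
Long-term exponent b (ISO 9224 Table 2, B1) = 0.667
  D(16) = 0.7054 × 16^0.667 = 0.7054 × 6.355 = 4.483 μm
  Mass loss = 4.483 μm × 8.96 g/cm³ = 40.17 g·m⁻²

D(16) = 40.2 g·m⁻²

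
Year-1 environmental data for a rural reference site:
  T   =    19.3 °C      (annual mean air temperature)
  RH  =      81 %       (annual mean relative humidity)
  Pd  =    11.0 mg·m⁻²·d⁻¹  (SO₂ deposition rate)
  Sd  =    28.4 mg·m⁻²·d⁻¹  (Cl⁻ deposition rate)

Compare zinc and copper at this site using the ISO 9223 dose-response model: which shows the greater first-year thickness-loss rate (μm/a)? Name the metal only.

zinc

zinc: f(T) = -0.071·(T−10) [T>10 °C] = -0.6603
  SO₂ term: 0.0129·11.0^0.44·exp(0.046·81-0.6603) = 0.7947
  Cl⁻ term: 0.0175·28.4^0.57·exp(0.008·81+0.085·19.3) = 1.162
  r_corr = 0.7947 + 1.162 = 1.957 μm/a
copper: temperature factor f = -0.080·(9.3) = -0.7440
  SO₂ term: 0.0053·11.0^0.26·exp(0.059·81-0.7440) = 0.559
  Sd branch = 0.01025·Sd^0.27·e^(0.036·RH+0.049·T) = 1.203 μm/a
  r_corr = 0.559 + 1.203 = 1.762 μm/a
Ordering by μm/a: zinc (1.96) > copper (1.76)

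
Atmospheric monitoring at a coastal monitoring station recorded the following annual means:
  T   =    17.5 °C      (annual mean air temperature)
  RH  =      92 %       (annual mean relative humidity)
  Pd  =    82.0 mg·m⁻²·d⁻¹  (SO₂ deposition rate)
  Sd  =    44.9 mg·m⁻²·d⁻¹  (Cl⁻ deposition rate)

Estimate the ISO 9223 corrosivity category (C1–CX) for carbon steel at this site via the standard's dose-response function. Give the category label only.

carbon steel: temperature factor f = -0.054·(7.5) = -0.4050
  SO₂ term: 1.77·82.0^0.52·exp(0.02·92-0.4050) = 73.51
  Cl⁻ term: 0.102·44.9^0.62·exp(0.033·92+0.04·17.5) = 45.24
  r_corr = 73.51 + 45.24 = 118.8 μm/a
ISO 9223 Table 2 (carbon steel): 80 < 119 ≤ 200 μm/a ⇒ C5

C5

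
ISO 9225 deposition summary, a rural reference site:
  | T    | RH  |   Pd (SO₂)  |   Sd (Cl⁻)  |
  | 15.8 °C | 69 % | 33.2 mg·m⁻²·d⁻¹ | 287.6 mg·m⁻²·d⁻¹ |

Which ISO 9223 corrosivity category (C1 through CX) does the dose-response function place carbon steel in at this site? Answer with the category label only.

C5

carbon steel: T>10 °C ⇒ hinge -0.054·(15.8−10) = -0.3132
  sulphur-dioxide contribution → 31.79 μm/a
  chloride contribution → 62.58 μm/a
  total first-year rate 94.37 μm/a
Category bounds: 80…200 μm/a bracket r_corr ⇒ C5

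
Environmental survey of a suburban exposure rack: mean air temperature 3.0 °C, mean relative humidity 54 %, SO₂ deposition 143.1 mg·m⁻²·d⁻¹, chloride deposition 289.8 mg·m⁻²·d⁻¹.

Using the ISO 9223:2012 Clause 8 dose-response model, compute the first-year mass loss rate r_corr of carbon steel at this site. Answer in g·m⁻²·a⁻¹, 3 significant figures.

r_corr = 369 g·m⁻²·a⁻¹

carbon steel: T≤10 °C ⇒ hinge +0.150·(3.0−10) = -1.0500
  SO₂ term: 1.77·143.1^0.52·exp(0.02·54-1.0500) = 24.1
  Cl⁻ term: 0.102·289.8^0.62·exp(0.033·54+0.04·3.0) = 22.97
  r_corr = 24.1 + 22.97 = 47.06 μm/a
Convert to mass loss: 47.06 μm/a × 7.85 g/cm³ = 369.5 g·m⁻²·a⁻¹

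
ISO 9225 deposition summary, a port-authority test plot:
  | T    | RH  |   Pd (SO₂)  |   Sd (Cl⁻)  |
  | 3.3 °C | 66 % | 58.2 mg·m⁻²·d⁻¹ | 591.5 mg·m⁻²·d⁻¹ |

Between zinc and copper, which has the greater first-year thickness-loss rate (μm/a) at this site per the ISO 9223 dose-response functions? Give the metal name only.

zinc

zinc: f(T) = +0.038·(T−10) [T≤10 °C] = -0.2546
  sulphur-dioxide contribution → 1.245 μm/a
  chloride contribution → 1.493 μm/a
  ⇒ r_corr(zinc) = 2.738 μm/a
copper: f(T) = +0.126·(T−10) [T≤10 °C] = -0.8442
  sulphur-dioxide contribution → 0.3219 μm/a
  chloride contribution → 0.7265 μm/a
  ⇒ r_corr(copper) = 1.048 μm/a
Ordering by μm/a: zinc (2.74) > copper (1.05)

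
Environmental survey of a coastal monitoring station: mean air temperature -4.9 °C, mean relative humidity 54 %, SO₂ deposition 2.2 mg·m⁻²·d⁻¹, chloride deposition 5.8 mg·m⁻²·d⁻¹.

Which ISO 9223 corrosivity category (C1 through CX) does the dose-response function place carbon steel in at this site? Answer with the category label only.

carbon steel: f(T) = +0.150·(T−10) [T≤10 °C] = -2.2350
  SO₂ term: 1.77·2.2^0.52·exp(0.02·54-2.2350) = 0.8403
  Sd branch = 0.102·Sd^0.62·e^(0.033·RH+0.04·T) = 1.482 μm/a
  r_corr = 0.8403 + 1.482 = 2.322 μm/a
ISO 9223 Table 2 (carbon steel): 1.3 < 2.32 ≤ 25 μm/a ⇒ C2

C2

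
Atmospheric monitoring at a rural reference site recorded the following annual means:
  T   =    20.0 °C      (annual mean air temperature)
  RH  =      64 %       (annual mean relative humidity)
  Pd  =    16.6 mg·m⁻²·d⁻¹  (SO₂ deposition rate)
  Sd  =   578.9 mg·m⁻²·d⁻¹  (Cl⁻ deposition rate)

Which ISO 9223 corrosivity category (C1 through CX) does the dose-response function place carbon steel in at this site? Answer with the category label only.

C5

carbon steel: T>10 °C ⇒ hinge -0.054·(20.0−10) = -0.5400
  sulphur-dioxide contribution → 15.99 μm/a
  chloride contribution → 96.85 μm/a
  total first-year rate 112.8 μm/a
Category bounds: 80…200 μm/a bracket r_corr ⇒ C5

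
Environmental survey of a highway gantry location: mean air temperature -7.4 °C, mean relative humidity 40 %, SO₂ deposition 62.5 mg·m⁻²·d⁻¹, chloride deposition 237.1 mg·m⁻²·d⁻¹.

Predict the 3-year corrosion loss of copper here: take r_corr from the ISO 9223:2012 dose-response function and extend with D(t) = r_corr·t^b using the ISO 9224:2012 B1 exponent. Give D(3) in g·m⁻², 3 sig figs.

copper: T≤10 °C ⇒ hinge +0.126·(-7.4−10) = -2.1924
  SO₂ term: 0.0053·62.5^0.26·exp(0.059·40-2.1924) = 0.01837
  Sd branch = 0.01025·Sd^0.27·e^(0.036·RH+0.049·T) = 0.1318 μm/a
  sum: 0.01837 + 0.1318 → r_corr = 0.1501 μm/a
ISO 9224: D(t) = r_corr · t^b with b = 0.667 (copper, B1)
  D(3) = 0.1501 × 3^0.667 = 0.1501 × 2.081 = 0.3124 μm
  Mass loss = 0.3124 μm × 8.96 g/cm³ = 2.799 g·m⁻²

D(3) = 2.80 g·m⁻²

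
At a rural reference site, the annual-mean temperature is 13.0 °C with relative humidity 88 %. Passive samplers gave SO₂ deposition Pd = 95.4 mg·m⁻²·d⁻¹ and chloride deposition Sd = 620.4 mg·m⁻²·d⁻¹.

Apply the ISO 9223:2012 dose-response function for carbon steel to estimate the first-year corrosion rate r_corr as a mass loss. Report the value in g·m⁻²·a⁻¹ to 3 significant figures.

r_corr = 2.06e+03 g·m⁻²·a⁻¹

carbon steel: T>10 °C ⇒ hinge -0.054·(13.0−10) = -0.1620
  Pd branch = 1.77·Pd^0.52·e^(0.02·RH+f) = 93.61 μm/a
  Cl⁻ term: 0.102·620.4^0.62·exp(0.033·88+0.04·13.0) = 168.7
  sum: 93.61 + 168.7 → r_corr = 262.3 μm/a
Convert to mass loss: 262.3 μm/a × 7.85 g/cm³ = 2059 g·m⁻²·a⁻¹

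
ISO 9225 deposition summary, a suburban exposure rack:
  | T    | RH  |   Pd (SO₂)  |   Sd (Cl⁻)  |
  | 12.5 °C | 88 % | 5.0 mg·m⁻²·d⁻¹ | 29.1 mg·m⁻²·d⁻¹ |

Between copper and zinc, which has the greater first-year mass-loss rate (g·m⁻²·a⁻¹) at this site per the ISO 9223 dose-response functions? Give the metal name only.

copper

copper: f(T) = -0.080·(T−10) [T>10 °C] = -0.2000
  Pd branch = 0.0053·Pd^0.26·e^(0.059·RH+f) = 1.186 μm/a
  Sd branch = 0.01025·Sd^0.27·e^(0.036·RH+0.049·T) = 1.116 μm/a
  r_corr = 1.186 + 1.116 = 2.302 μm/a
  mass loss = 2.302 μm/a × 8.96 g/cm³ = 20.63 g·m⁻²·a⁻¹
zinc: f(T) = -0.071·(T−10) [T>10 °C] = -0.1775
  SO₂ term: 0.0129·5.0^0.44·exp(0.046·88-0.1775) = 1.256
  Sd branch = 0.0175·Sd^0.57·e^(0.008·RH+0.085·T) = 0.6993 μm/a
  sum: 1.256 + 0.6993 → r_corr = 1.956 μm/a
  mass loss = 1.956 μm/a × 7.14 g/cm³ = 13.96 g·m⁻²·a⁻¹
Ordering by g·m⁻²·a⁻¹: copper (20.6) > zinc (14)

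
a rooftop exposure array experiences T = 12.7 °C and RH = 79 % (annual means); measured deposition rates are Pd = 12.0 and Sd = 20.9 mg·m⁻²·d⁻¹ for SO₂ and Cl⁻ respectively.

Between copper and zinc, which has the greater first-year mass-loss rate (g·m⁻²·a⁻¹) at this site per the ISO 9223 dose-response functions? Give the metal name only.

copper

copper: T>10 °C ⇒ hinge -0.080·(12.7−10) = -0.2160
  Pd branch = 0.0053·Pd^0.26·e^(0.059·RH+f) = 0.8616 μm/a
  Cl⁻ term: 0.01025·20.9^0.27·exp(0.036·79+0.049·12.7) = 0.7457
  sum: 0.8616 + 0.7457 → r_corr = 1.607 μm/a
  mass loss = 1.607 μm/a × 8.96 g/cm³ = 14.4 g·m⁻²·a⁻¹
zinc: temperature factor f = -0.071·(2.7) = -0.1917
  Pd branch = 0.0129·Pd^0.44·e^(0.046·RH+f) = 1.203 μm/a
  Sd branch = 0.0175·Sd^0.57·e^(0.008·RH+0.085·T) = 0.548 μm/a
  sum: 1.203 + 0.548 → r_corr = 1.751 μm/a
  mass loss = 1.751 μm/a × 7.14 g/cm³ = 12.51 g·m⁻²·a⁻¹
Ordering by g·m⁻²·a⁻¹: copper (14.4) > zinc (12.5)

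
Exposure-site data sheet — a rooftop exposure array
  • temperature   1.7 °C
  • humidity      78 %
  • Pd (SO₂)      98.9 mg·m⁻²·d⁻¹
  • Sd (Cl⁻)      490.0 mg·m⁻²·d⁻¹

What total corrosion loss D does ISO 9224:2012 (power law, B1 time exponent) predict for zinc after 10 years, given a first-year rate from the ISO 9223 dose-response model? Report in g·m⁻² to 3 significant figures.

zinc: T≤10 °C ⇒ hinge +0.038·(1.7−10) = -0.3154
  SO₂ term: 0.0129·98.9^0.44·exp(0.046·78-0.3154) = 2.569
  Sd branch = 0.0175·Sd^0.57·e^(0.008·RH+0.085·T) = 1.289 μm/a
  r_corr = 2.569 + 1.289 = 3.858 μm/a
ISO 9224: D(t) = r_corr · t^b with b = 0.813 (zinc, B1)
  D(10) = 3.858 × 10^0.813 = 3.858 × 6.501 = 25.08 μm
  Mass loss = 25.08 μm × 7.14 g/cm³ = 179.1 g·m⁻²

D(10) = 179 g·m⁻²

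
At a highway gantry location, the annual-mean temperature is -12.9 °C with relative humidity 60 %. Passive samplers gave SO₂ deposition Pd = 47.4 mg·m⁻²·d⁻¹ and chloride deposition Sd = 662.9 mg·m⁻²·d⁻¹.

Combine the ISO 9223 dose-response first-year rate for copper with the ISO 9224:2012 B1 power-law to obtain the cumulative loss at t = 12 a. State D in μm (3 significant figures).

copper: T≤10 °C ⇒ hinge +0.126·(-12.9−10) = -2.8854
  SO₂ term: 0.0053·47.4^0.26·exp(0.059·60-2.8854) = 0.02781
  Cl⁻ term: 0.01025·662.9^0.27·exp(0.036·60+0.049·-12.9) = 0.2729
  sum: 0.02781 + 0.2729 → r_corr = 0.3008 μm/a
Power-law: D(12) = r_corr · 12^0.667
  D(12) = 0.3008 × 12^0.667 = 0.3008 × 5.246 = 1.578 μm

D(12) = 1.58 μm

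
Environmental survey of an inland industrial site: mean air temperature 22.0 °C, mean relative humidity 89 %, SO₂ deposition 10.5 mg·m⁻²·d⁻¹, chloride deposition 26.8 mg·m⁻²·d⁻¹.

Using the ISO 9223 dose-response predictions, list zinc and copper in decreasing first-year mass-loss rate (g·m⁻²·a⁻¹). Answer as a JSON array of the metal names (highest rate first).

["copper", "zinc"]

zinc: temperature factor f = -0.071·(12.0) = -0.8520
  sulphur-dioxide contribution → 0.9287 μm/a
  chloride contribution → 1.508 μm/a
  total first-year rate 2.437 μm/a
  mass loss = 2.437 μm/a × 7.14 g/cm³ = 17.4 g·m⁻²·a⁻¹
copper: f(T) = -0.080·(T−10) [T>10 °C] = -0.9600
  sulphur-dioxide contribution → 0.7134 μm/a
  chloride contribution → 1.803 μm/a
  ⇒ r_corr(copper) = 2.516 μm/a
  mass loss = 2.516 μm/a × 8.96 g/cm³ = 22.55 g·m⁻²·a⁻¹
Ordering by g·m⁻²·a⁻¹: copper (22.5) > zinc (17.4)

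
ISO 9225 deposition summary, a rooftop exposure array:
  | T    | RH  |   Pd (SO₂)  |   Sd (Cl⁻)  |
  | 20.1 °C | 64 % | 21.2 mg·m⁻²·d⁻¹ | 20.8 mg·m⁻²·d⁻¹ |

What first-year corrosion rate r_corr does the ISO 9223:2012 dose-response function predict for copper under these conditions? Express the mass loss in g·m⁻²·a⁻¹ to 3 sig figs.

copper: f(T) = -0.080·(T−10) [T>10 °C] = -0.8080
  sulphur-dioxide contribution → 0.2281 μm/a
  chloride contribution → 0.6237 μm/a
  ⇒ r_corr(copper) = 0.8518 μm/a
Convert to mass loss: 0.8518 μm/a × 8.96 g/cm³ = 7.632 g·m⁻²·a⁻¹

r_corr = 7.63 g·m⁻²·a⁻¹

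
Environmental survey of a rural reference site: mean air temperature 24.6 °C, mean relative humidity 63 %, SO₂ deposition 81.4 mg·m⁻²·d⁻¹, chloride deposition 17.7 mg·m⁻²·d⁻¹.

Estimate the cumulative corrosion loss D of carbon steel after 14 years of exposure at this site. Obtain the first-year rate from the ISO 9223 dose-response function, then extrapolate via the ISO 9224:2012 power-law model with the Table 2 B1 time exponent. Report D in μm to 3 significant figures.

carbon steel: temperature factor f = -0.054·(14.6) = -0.7884
  SO₂ term: 1.77·81.4^0.52·exp(0.02·63-0.7884) = 27.95
  Sd branch = 0.102·Sd^0.62·e^(0.033·RH+0.04·T) = 12.96 μm/a
  r_corr = 27.95 + 12.96 = 40.9 μm/a
Power-law: D(14) = r_corr · 14^0.523
  D(14) = 40.9 × 14^0.523 = 40.9 × 3.976 = 162.6 μm

D(14) = 163 μm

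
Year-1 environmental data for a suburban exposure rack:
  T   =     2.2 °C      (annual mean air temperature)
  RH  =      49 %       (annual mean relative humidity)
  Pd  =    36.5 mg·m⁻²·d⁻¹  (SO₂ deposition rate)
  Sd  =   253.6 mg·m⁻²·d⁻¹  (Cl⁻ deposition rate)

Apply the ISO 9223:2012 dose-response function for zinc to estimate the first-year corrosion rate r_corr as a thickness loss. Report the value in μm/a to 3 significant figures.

zinc: T≤10 °C ⇒ hinge +0.038·(2.2−10) = -0.2964
  SO₂ term: 0.0129·36.5^0.44·exp(0.046·49-0.2964) = 0.4448
  Cl⁻ term: 0.0175·253.6^0.57·exp(0.008·49+0.085·2.2) = 0.7326
  sum: 0.4448 + 0.7326 → r_corr = 1.177 μm/a

r_corr = 1.18 μm/a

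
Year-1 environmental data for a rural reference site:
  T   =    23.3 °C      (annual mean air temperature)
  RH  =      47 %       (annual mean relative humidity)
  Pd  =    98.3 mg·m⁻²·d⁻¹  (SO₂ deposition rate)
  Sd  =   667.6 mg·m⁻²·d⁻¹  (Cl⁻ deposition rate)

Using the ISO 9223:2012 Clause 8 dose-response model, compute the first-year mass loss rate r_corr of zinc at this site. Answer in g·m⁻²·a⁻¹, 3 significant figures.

r_corr = 56.1 g·m⁻²·a⁻¹

zinc: f(T) = -0.071·(T−10) [T>10 °C] = -0.9443
  SO₂ term: 0.0129·98.3^0.44·exp(0.046·47-0.9443) = 0.3282
  Cl⁻ term: 0.0175·667.6^0.57·exp(0.008·47+0.085·23.3) = 7.524
  r_corr = 0.3282 + 7.524 = 7.852 μm/a
Convert to mass loss: 7.852 μm/a × 7.14 g/cm³ = 56.06 g·m⁻²·a⁻¹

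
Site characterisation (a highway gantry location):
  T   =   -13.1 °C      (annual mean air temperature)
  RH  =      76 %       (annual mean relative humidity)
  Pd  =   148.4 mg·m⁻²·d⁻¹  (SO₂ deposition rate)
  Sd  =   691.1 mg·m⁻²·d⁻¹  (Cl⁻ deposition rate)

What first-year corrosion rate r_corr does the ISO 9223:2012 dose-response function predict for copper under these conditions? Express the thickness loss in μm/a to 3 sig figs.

copper: T≤10 °C ⇒ hinge +0.126·(-13.1−10) = -2.9106
  sulphur-dioxide contribution → 0.09379 μm/a
  chloride contribution → 0.4862 μm/a
  ⇒ r_corr(copper) = 0.58 μm/a

r_corr = 0.580 μm/a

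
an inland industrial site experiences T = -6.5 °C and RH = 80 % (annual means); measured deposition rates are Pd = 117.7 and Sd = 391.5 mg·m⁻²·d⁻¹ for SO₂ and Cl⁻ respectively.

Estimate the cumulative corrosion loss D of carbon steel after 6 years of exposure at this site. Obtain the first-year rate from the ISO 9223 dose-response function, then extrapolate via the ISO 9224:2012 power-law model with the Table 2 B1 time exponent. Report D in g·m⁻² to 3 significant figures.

D(6) = 1.07e+03 g·m⁻²

carbon steel: T≤10 °C ⇒ hinge +0.150·(-6.5−10) = -2.4750
  sulphur-dioxide contribution → 8.806 μm/a
  chloride contribution → 44.64 μm/a
  total first-year rate 53.44 μm/a
Long-term exponent b (ISO 9224 Table 2, B1) = 0.523
  D(6) = 53.44 × 6^0.523 = 53.44 × 2.553 = 136.4 μm
  Mass loss = 136.4 μm × 7.85 g/cm³ = 1071 g·m⁻²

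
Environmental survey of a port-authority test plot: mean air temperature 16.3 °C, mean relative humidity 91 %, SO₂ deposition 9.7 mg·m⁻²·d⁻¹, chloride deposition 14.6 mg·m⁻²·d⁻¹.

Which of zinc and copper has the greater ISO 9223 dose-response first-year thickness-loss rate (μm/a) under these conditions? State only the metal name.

copper

zinc: f(T) = -0.071·(T−10) [T>10 °C] = -0.4473
  sulphur-dioxide contribution → 1.474 μm/a
  chloride contribution → 0.6677 μm/a
  total first-year rate 2.142 μm/a
copper: T>10 °C ⇒ hinge -0.080·(16.3−10) = -0.5040
  sulphur-dioxide contribution → 1.241 μm/a
  chloride contribution → 1.244 μm/a
  total first-year rate 2.484 μm/a
Ordering by μm/a: copper (2.48) > zinc (2.14)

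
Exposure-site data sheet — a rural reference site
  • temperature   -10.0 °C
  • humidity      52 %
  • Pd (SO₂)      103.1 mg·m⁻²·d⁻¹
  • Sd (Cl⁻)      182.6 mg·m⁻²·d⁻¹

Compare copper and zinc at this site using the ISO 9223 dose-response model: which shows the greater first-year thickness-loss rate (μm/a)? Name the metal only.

copper: f(T) = +0.126·(T−10) [T≤10 °C] = -2.5200
  sulphur-dioxide contribution → 0.0306 μm/a
  chloride contribution → 0.1665 μm/a
  total first-year rate 0.1971 μm/a
zinc: f(T) = +0.038·(T−10) [T≤10 °C] = -0.7600
  sulphur-dioxide contribution → 0.5072 μm/a
  chloride contribution → 0.2206 μm/a
  total first-year rate 0.7278 μm/a
Ordering by μm/a: zinc (0.728) > copper (0.197)

zinc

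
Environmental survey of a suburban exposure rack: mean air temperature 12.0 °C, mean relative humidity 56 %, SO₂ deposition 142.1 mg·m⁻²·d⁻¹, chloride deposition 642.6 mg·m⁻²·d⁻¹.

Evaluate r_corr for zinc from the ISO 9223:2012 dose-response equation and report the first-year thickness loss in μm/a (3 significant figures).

r_corr = 4.33 μm/a

zinc: f(T) = -0.071·(T−10) [T>10 °C] = -0.1420
  sulphur-dioxide contribution → 1.303 μm/a
  chloride contribution → 3.028 μm/a
  total first-year rate 4.33 μm/a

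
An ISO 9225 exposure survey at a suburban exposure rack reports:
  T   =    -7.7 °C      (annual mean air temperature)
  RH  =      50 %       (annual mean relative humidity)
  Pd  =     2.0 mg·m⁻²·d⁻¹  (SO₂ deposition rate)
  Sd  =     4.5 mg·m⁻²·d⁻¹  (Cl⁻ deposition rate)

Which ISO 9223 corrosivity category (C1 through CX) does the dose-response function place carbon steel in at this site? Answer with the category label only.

C2

carbon steel: T≤10 °C ⇒ hinge +0.150·(-7.7−10) = -2.6550
  Pd branch = 1.77·Pd^0.52·e^(0.02·RH+f) = 0.485 μm/a
  Cl⁻ term: 0.102·4.5^0.62·exp(0.033·50+0.04·-7.7) = 0.9918
  sum: 0.485 + 0.9918 → r_corr = 1.477 μm/a
ISO 9223 Table 2 (carbon steel): 1.3 < 1.48 ≤ 25 μm/a ⇒ C2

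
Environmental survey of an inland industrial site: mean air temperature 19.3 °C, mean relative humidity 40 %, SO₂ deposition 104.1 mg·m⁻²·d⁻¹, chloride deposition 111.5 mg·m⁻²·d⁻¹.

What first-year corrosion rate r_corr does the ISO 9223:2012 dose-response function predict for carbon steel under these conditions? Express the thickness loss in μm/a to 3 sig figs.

r_corr = 42.1 μm/a

carbon steel: f(T) = -0.054·(T−10) [T>10 °C] = -0.5022
  SO₂ term: 1.77·104.1^0.52·exp(0.02·40-0.5022) = 26.69
  Sd branch = 0.102·Sd^0.62·e^(0.033·RH+0.04·T) = 15.36 μm/a
  r_corr = 26.69 + 15.36 = 42.05 μm/a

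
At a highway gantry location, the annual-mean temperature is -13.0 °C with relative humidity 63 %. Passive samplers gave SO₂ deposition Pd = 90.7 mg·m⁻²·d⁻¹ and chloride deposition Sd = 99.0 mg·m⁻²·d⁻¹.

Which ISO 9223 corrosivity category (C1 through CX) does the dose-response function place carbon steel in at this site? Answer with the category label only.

carbon steel: T≤10 °C ⇒ hinge +0.150·(-13.0−10) = -3.4500
  SO₂ term: 1.77·90.7^0.52·exp(0.02·63-3.4500) = 2.065
  Sd branch = 0.102·Sd^0.62·e^(0.033·RH+0.04·T) = 8.375 μm/a
  sum: 2.065 + 8.375 → r_corr = 10.44 μm/a
Category bounds: 1.3…25 μm/a bracket r_corr ⇒ C2

C2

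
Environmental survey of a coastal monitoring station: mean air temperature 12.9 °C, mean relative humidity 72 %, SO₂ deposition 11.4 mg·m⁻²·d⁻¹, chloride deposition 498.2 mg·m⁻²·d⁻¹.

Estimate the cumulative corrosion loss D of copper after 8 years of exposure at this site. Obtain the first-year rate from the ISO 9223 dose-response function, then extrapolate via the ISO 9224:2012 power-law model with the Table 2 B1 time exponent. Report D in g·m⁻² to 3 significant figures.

D(8) = 69.3 g·m⁻²

copper: T>10 °C ⇒ hinge -0.080·(12.9−10) = -0.2320
  SO₂ term: 0.0053·11.4^0.26·exp(0.059·72-0.2320) = 0.5536
  Sd branch = 0.01025·Sd^0.27·e^(0.036·RH+0.049·T) = 1.378 μm/a
  sum: 0.5536 + 1.378 → r_corr = 1.932 μm/a
Long-term exponent b (ISO 9224 Table 2, B1) = 0.667
  D(8) = 1.932 × 8^0.667 = 1.932 × 4.003 = 7.732 μm
  Mass loss = 7.732 μm × 8.96 g/cm³ = 69.27 g·m⁻²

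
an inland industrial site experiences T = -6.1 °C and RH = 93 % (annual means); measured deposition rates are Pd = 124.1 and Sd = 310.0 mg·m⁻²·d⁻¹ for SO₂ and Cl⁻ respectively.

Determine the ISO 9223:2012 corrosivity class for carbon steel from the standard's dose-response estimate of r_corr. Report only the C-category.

C4

carbon steel: temperature factor f = +0.150·(-16.1) = -2.4150
  SO₂ term: 1.77·124.1^0.52·exp(0.02·93-2.4150) = 12.47
  Sd branch = 0.102·Sd^0.62·e^(0.033·RH+0.04·T) = 60.27 μm/a
  sum: 12.47 + 60.27 → r_corr = 72.74 μm/a
ISO 9223 Table 2 (carbon steel): 50 < 72.7 ≤ 80 μm/a ⇒ C4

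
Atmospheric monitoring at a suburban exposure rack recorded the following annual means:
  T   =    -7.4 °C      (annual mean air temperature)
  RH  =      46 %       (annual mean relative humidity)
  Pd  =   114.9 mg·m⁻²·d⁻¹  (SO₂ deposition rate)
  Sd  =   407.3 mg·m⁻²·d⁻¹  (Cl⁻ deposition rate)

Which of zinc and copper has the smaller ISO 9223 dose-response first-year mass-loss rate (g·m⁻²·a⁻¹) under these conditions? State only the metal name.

zinc: f(T) = +0.038·(T−10) [T≤10 °C] = -0.6612
  sulphur-dioxide contribution → 0.4456 μm/a
  chloride contribution → 0.4143 μm/a
  ⇒ r_corr(zinc) = 0.8599 μm/a
  mass loss = 0.8599 μm/a × 7.14 g/cm³ = 6.14 g·m⁻²·a⁻¹
copper: f(T) = +0.126·(T−10) [T≤10 °C] = -2.1924
  sulphur-dioxide contribution → 0.03065 μm/a
  chloride contribution → 0.1893 μm/a
  total first-year rate 0.2199 μm/a
  mass loss = 0.2199 μm/a × 8.96 g/cm³ = 1.971 g·m⁻²·a⁻¹
Ordering by g·m⁻²·a⁻¹: zinc (6.14) > copper (1.97)

copper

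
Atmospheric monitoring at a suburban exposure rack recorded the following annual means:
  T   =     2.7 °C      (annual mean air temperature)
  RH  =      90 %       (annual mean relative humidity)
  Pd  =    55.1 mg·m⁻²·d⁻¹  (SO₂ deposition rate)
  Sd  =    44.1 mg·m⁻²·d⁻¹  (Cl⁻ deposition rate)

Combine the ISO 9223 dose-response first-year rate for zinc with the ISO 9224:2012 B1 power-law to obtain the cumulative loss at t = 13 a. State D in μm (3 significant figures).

D(13) = 32.0 μm

zinc: temperature factor f = +0.038·(-7.3) = -0.2774
  sulphur-dioxide contribution → 3.583 μm/a
  chloride contribution → 0.3915 μm/a
  ⇒ r_corr(zinc) = 3.974 μm/a
Power-law: D(13) = r_corr · 13^0.813
  D(13) = 3.974 × 13^0.813 = 3.974 × 8.047 = 31.98 μm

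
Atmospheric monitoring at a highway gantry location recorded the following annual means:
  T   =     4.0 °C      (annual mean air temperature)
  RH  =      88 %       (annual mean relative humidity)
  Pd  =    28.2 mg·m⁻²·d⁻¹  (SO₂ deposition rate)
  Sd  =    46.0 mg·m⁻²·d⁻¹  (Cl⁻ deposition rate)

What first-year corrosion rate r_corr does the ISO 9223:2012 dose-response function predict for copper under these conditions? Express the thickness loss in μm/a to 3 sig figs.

copper: T≤10 °C ⇒ hinge +0.126·(4.0−10) = -0.7560
  SO₂ term: 0.0053·28.2^0.26·exp(0.059·88-0.7560) = 1.066
  Sd branch = 0.01025·Sd^0.27·e^(0.036·RH+0.049·T) = 0.833 μm/a
  r_corr = 1.066 + 0.833 = 1.899 μm/a

r_corr = 1.90 μm/a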